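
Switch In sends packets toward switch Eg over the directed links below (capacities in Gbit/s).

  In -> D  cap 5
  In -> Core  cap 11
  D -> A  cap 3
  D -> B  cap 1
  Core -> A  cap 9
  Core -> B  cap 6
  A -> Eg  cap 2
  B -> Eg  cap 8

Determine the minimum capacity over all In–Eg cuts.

9

Augment In→D→A→Eg: bottleneck 2, flow now 2.
Augment In→D→B→Eg: bottleneck 1, flow now 3.
Augment In→Core→B→Eg: bottleneck 6, flow now 9.
No augmenting path remains; maximum flow = 9.
By max-flow min-cut, the minimum cut capacity equals the max flow.
In the residual graph, reachable from In: {In, D, Core, A}.
Min-cut edges: D→B (1), Core→B (6), A→Eg (2); capacity 1 + 6 + 2 = 9.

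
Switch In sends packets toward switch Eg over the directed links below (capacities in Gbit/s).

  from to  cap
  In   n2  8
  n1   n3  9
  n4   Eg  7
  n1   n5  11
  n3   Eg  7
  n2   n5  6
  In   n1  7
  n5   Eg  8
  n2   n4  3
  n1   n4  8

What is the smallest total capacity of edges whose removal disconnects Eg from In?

Augment In→n1→n3→Eg: bottleneck 7, flow now 7.
Augment In→n2→n4→Eg: bottleneck 3, flow now 10.
Augment In→n2→n5→Eg: bottleneck 5, flow now 15.
No augmenting path remains; maximum flow = 15.
By max-flow min-cut, the minimum cut capacity equals the max flow.
In the residual graph, reachable from In: {In}.
Min-cut edges: In→n1 (7), In→n2 (8); capacity 7 + 8 = 15.

15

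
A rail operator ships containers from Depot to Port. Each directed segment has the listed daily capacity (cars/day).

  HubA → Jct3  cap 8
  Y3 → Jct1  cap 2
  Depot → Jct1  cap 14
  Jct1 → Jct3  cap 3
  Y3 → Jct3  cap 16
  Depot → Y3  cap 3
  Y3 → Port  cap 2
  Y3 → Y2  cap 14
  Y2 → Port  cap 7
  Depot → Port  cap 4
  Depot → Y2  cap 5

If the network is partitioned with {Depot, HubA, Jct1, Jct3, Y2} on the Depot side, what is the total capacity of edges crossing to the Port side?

Edges leaving {Depot, HubA, Jct1, Jct3, Y2}: Depot→Y3 (3), Depot→Port (4), Y2→Port (7).
Cut capacity = 3 + 4 + 7 = 14.

14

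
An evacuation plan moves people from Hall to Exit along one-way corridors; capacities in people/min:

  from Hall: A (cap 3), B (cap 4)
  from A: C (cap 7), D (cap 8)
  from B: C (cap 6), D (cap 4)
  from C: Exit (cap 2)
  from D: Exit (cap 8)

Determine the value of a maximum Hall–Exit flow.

Augment Hall→A→C→Exit: bottleneck 2, flow now 2.
Augment Hall→A→D→Exit: bottleneck 1, flow now 3.
Augment Hall→B→D→Exit: bottleneck 4, flow now 7.
No augmenting path remains; maximum flow = 7.
In the residual graph, reachable from Hall: {Hall}.
Min-cut edges: Hall→A (3), Hall→B (4); capacity 3 + 4 = 7.
This cut is saturated, so no flow can exceed 7.

7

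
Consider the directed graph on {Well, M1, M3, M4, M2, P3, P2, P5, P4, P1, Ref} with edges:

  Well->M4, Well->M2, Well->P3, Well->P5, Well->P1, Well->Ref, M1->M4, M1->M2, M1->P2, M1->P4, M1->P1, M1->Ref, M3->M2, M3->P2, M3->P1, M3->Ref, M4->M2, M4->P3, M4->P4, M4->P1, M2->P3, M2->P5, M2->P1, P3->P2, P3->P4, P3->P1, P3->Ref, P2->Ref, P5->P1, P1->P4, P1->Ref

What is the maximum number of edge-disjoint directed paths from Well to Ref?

4

Assign every edge capacity 1; by Menger, the answer equals the max flow.
Path Well→Ref (+1); total 1.
Path Well→P3→Ref (+1); total 2.
Path Well→P1→Ref (+1); total 3.
Path Well→M4→P3→P2→Ref (+1); total 4.
No residual Well→Ref path; max flow = 4.
Certifying cut of size 4: {P1→Ref, P3→P2, P3→Ref, Well→Ref}.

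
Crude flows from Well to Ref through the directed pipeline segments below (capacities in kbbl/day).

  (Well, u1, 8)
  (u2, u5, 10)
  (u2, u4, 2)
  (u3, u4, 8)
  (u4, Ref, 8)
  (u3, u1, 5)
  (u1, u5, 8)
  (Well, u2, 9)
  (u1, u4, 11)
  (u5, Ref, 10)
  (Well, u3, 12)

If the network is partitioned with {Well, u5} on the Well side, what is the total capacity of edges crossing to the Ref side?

Edges leaving {Well, u5}: Well→u1 (8), Well→u2 (9), Well→u3 (12), u5→Ref (10).
Cut capacity = 8 + 9 + 12 + 10 = 39.

39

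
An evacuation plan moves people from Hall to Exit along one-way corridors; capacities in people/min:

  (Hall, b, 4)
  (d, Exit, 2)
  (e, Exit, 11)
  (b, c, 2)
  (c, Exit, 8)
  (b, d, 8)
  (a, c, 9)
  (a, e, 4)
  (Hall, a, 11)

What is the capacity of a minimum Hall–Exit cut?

14

Augment Hall→a→c→Exit: bottleneck 8, flow now 8.
Augment Hall→a→e→Exit: bottleneck 3, flow now 11.
Augment Hall→b→d→Exit: bottleneck 2, flow now 13.
Augment Hall→b→c→a→e→Exit: bottleneck 1, flow now 14. (uses reverse residual edge)
No augmenting path remains; maximum flow = 14.
By max-flow min-cut, the minimum cut capacity equals the max flow.
In the residual graph, reachable from Hall: {Hall, a, b, c, d}.
Min-cut edges: a→e (4), c→Exit (8), d→Exit (2); capacity 4 + 8 + 2 = 14.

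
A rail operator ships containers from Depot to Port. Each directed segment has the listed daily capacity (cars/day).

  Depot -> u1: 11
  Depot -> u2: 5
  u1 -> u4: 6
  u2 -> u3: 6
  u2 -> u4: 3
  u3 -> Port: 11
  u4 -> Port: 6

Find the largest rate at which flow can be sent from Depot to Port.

Augment Depot→u1→u4→Port: bottleneck 6, flow now 6.
Augment Depot→u2→u3→Port: bottleneck 5, flow now 11.
No augmenting path remains; maximum flow = 11.
In the residual graph, reachable from Depot: {Depot, u1}.
Min-cut edges: Depot→u2 (5), u1→u4 (6); capacity 5 + 6 = 11.
This cut is saturated, so no flow can exceed 11.

11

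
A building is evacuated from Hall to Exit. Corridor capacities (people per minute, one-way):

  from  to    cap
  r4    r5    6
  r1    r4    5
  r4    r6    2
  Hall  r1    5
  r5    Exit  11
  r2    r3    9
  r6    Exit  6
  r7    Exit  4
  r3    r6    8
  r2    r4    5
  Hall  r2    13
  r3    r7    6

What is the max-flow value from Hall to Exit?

Augment Hall→r1→r4→r5→Exit: bottleneck 5, flow now 5.
Augment Hall→r2→r3→r6→Exit: bottleneck 6, flow now 11.
Augment Hall→r2→r3→r7→Exit: bottleneck 3, flow now 14.
Augment Hall→r2→r4→r5→Exit: bottleneck 1, flow now 15.
Augment Hall→r2→r4→r6→r3→r7→Exit: bottleneck 1, flow now 16. (uses reverse residual edge)
No augmenting path remains; maximum flow = 16.
In the residual graph, reachable from Hall: {Hall, r1, r2, r3, r4, r6, r7}.
Min-cut edges: r4→r5 (6), r6→Exit (6), r7→Exit (4); capacity 6 + 6 + 4 = 16.
This cut is saturated, so no flow can exceed 16.

16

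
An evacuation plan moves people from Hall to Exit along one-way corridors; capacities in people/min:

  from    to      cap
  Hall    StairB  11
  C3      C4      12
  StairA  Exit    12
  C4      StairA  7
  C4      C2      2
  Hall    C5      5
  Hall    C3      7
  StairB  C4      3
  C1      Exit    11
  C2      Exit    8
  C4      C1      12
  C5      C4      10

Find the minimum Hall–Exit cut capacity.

15

Augment Hall→C5→C4→C1→Exit: bottleneck 5, flow now 5.
Augment Hall→C3→C4→C1→Exit: bottleneck 6, flow now 11.
Augment Hall→C3→C4→C2→Exit: bottleneck 1, flow now 12.
Augment Hall→StairB→C4→C2→Exit: bottleneck 1, flow now 13.
Augment Hall→StairB→C4→StairA→Exit: bottleneck 2, flow now 15.
No augmenting path remains; maximum flow = 15.
By max-flow min-cut, the minimum cut capacity equals the max flow.
In the residual graph, reachable from Hall: {Hall, StairB}.
Min-cut edges: Hall→C5 (5), Hall→C3 (7), StairB→C4 (3); capacity 5 + 7 + 3 = 15.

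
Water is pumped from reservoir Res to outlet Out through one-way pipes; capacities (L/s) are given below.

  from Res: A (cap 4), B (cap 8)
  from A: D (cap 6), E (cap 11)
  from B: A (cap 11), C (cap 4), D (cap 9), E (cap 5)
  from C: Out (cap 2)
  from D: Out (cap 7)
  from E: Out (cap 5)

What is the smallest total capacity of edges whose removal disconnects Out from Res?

Augment Res→A→D→Out: bottleneck 4, flow now 4.
Augment Res→B→C→Out: bottleneck 2, flow now 6.
Augment Res→B→D→Out: bottleneck 3, flow now 9.
Augment Res→B→E→Out: bottleneck 3, flow now 12.
No augmenting path remains; maximum flow = 12.
By max-flow min-cut, the minimum cut capacity equals the max flow.
In the residual graph, reachable from Res: {Res}.
Min-cut edges: Res→A (4), Res→B (8); capacity 4 + 8 = 12.

12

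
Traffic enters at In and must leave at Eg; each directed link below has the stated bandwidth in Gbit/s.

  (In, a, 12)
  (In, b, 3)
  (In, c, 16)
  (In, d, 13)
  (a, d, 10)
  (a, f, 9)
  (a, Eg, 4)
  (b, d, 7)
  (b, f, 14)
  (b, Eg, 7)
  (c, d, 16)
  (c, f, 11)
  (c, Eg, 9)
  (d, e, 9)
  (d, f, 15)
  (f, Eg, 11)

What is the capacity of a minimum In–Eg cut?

27

Augment In→a→Eg: bottleneck 4, flow now 4.
Augment In→b→Eg: bottleneck 3, flow now 7.
Augment In→c→Eg: bottleneck 9, flow now 16.
Augment In→a→f→Eg: bottleneck 8, flow now 24.
Augment In→c→f→Eg: bottleneck 3, flow now 27.
No augmenting path remains; maximum flow = 27.
By max-flow min-cut, the minimum cut capacity equals the max flow.
In the residual graph, reachable from In: {In, a, c, d, e, f}.
Min-cut edges: In→b (3), a→Eg (4), c→Eg (9), f→Eg (11); capacity 3 + 4 + 9 + 11 = 27.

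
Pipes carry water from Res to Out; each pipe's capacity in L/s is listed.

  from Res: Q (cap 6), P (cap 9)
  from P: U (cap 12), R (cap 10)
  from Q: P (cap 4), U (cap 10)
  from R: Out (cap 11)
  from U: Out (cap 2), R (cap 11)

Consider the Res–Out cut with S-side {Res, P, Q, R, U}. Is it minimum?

Given cut capacity: 11 + 2 = 13.
Augment Res→P→R→Out: bottleneck 9, flow now 9.
Augment Res→Q→U→Out: bottleneck 2, flow now 11.
Augment Res→Q→P→R→Out: bottleneck 1, flow now 12.
Augment Res→Q→U→R→Out: bottleneck 1, flow now 13.
No augmenting path remains; maximum flow = 13.
Cut capacity 13 equals the max flow, so it is a minimum cut.

Yes — it is a minimum cut (capacity 13).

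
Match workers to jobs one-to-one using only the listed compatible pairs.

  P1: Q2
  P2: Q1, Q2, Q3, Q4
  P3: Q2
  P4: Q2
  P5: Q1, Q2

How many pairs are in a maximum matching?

3

Unit-capacity flow: source→left, listed edges, right→sink; max matching = max flow.
Augmenting path P1→Q2 (+1); matched 1.
Augmenting path P2→Q1 (+1); matched 2.
Augmenting path P5→Q1→P2→Q3 (+1); matched 3.
No augmenting path remains; maximum matching = 3.
König certificate: {P2, P5, Q2} is a vertex cover of size 3 (every listed pair touches it), so no matching can be larger.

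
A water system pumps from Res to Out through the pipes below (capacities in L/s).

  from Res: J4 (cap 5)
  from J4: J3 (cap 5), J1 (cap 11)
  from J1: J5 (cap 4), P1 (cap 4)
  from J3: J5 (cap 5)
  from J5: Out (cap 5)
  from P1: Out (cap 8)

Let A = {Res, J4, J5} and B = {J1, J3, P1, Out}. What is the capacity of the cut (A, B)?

Edges leaving {Res, J4, J5}: J4→J1 (11), J4→J3 (5), J5→Out (5).
Cut capacity = 11 + 5 + 5 = 21.

21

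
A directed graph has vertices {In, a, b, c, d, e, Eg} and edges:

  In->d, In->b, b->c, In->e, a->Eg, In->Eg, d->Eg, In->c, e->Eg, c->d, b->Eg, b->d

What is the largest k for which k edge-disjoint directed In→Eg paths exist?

4

Assign every edge capacity 1; by Menger, the answer equals the max flow.
Path In→Eg (+1); total 1.
Path In→b→Eg (+1); total 2.
Path In→d→Eg (+1); total 3.
Path In→e→Eg (+1); total 4.
No residual In→Eg path; max flow = 4.
Certifying cut of size 4: {In→Eg, In→b, In→e, d→Eg}.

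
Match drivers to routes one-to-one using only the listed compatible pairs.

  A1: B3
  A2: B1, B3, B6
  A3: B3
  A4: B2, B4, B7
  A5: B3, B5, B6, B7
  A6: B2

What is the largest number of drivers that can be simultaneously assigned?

Unit-capacity flow: source→left, listed edges, right→sink; max matching = max flow.
Augmenting path A1→B3 (+1); matched 1.
Augmenting path A2→B1 (+1); matched 2.
Augmenting path A4→B2 (+1); matched 3.
Augmenting path A5→B5 (+1); matched 4.
Augmenting path A6→B2→A4→B4 (+1); matched 5.
No augmenting path remains; maximum matching = 5.
König certificate: {A2, A4, A5, A6, B3} is a vertex cover of size 5 (every listed pair touches it), so no matching can be larger.

5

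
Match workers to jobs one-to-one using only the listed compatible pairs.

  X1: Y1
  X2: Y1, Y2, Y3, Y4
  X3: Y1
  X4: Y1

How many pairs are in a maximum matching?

2

Unit-capacity flow: source→left, listed edges, right→sink; max matching = max flow.
Augmenting path X1→Y1 (+1); matched 1.
Augmenting path X2→Y2 (+1); matched 2.
No augmenting path remains; maximum matching = 2.
König certificate: {X2, Y1} is a vertex cover of size 2 (every listed pair touches it), so no matching can be larger.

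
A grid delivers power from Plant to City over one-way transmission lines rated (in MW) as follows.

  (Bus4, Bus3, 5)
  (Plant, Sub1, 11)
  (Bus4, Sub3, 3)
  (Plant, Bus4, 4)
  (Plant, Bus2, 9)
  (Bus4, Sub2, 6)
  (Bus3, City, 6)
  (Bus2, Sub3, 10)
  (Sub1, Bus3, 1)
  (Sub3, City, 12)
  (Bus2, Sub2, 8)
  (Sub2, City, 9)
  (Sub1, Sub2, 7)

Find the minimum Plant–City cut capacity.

21

Augment Plant→Sub1→Sub2→City: bottleneck 7, flow now 7.
Augment Plant→Sub1→Bus3→City: bottleneck 1, flow now 8.
Augment Plant→Bus2→Sub2→City: bottleneck 2, flow now 10.
Augment Plant→Bus2→Sub3→City: bottleneck 7, flow now 17.
Augment Plant→Bus4→Bus3→City: bottleneck 4, flow now 21.
No augmenting path remains; maximum flow = 21.
By max-flow min-cut, the minimum cut capacity equals the max flow.
In the residual graph, reachable from Plant: {Plant, Sub1}.
Min-cut edges: Plant→Bus2 (9), Plant→Bus4 (4), Sub1→Sub2 (7), Sub1→Bus3 (1); capacity 9 + 4 + 7 + 1 = 21.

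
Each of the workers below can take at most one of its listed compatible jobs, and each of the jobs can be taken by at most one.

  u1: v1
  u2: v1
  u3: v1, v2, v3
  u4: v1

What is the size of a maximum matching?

Unit-capacity flow: source→left, listed edges, right→sink; max matching = max flow.
Augmenting path u1→v1 (+1); matched 1.
Augmenting path u3→v2 (+1); matched 2.
No augmenting path remains; maximum matching = 2.
König certificate: {u3, v1} is a vertex cover of size 2 (every listed pair touches it), so no matching can be larger.

2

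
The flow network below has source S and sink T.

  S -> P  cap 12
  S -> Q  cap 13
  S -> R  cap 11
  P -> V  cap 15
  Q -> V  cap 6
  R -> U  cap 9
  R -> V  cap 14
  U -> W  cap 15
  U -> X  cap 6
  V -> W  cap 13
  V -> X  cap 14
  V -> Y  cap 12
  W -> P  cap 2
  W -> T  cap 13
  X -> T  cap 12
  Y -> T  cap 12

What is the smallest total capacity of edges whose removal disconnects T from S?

29

Augment S→P→V→W→T: bottleneck 12, flow now 12.
Augment S→Q→V→W→T: bottleneck 1, flow now 13.
Augment S→Q→V→X→T: bottleneck 5, flow now 18.
Augment S→R→U→X→T: bottleneck 6, flow now 24.
Augment S→R→V→X→T: bottleneck 1, flow now 25.
Augment S→R→V→Y→T: bottleneck 4, flow now 29.
No augmenting path remains; maximum flow = 29.
By max-flow min-cut, the minimum cut capacity equals the max flow.
In the residual graph, reachable from S: {S, Q}.
Min-cut edges: S→P (12), S→R (11), Q→V (6); capacity 12 + 11 + 6 = 29.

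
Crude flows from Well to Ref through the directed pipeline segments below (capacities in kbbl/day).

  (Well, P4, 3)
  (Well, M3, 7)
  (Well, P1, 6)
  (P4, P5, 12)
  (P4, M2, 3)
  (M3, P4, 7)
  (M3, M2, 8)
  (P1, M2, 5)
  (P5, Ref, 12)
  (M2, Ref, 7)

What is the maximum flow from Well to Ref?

Augment Well→P4→P5→Ref: bottleneck 3, flow now 3.
Augment Well→M3→M2→Ref: bottleneck 7, flow now 10.
Augment Well→P1→M2→M3→P4→P5→Ref: bottleneck 5, flow now 15. (uses reverse residual edge)
No augmenting path remains; maximum flow = 15.
In the residual graph, reachable from Well: {Well, P1}.
Min-cut edges: Well→P4 (3), Well→M3 (7), P1→M2 (5); capacity 3 + 7 + 5 = 15.
This cut is saturated, so no flow can exceed 15.

15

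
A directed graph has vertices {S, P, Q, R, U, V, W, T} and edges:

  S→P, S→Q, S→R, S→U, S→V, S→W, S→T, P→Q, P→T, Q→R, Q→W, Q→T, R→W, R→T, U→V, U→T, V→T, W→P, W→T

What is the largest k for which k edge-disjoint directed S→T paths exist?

Assign every edge capacity 1; by Menger, the answer equals the max flow.
Path S→T (+1); total 1.
Path S→P→T (+1); total 2.
Path S→Q→T (+1); total 3.
Path S→R→T (+1); total 4.
Path S→U→T (+1); total 5.
Path S→V→T (+1); total 6.
Path S→W→T (+1); total 7.
No residual S→T path; max flow = 7.
Certifying cut of size 7: {S→P, S→Q, S→R, S→T, S→U, S→V, S→W}.

7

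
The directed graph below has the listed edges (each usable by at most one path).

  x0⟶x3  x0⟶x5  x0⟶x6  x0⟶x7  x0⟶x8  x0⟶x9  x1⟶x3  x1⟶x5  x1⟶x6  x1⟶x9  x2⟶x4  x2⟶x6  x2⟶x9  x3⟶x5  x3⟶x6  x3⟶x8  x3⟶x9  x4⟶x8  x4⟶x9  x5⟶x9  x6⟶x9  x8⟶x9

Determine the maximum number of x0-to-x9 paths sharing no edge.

5

Assign every edge capacity 1; by Menger, the answer equals the max flow.
Path x0→x9 (+1); total 1.
Path x0→x3→x9 (+1); total 2.
Path x0→x5→x9 (+1); total 3.
Path x0→x6→x9 (+1); total 4.
Path x0→x8→x9 (+1); total 5.
No residual x0→x9 path; max flow = 5.
Certifying cut of size 5: {x0→x3, x0→x5, x0→x6, x0→x8, x0→x9}.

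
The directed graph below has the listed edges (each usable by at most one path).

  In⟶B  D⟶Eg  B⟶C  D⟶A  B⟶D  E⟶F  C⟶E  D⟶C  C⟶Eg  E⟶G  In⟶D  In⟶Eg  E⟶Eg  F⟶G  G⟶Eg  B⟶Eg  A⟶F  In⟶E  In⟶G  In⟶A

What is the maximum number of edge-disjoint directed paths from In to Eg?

5

Assign every edge capacity 1; by Menger, the answer equals the max flow.
Path In→Eg (+1); total 1.
Path In→B→Eg (+1); total 2.
Path In→D→Eg (+1); total 3.
Path In→E→Eg (+1); total 4.
Path In→G→Eg (+1); total 5.
No residual In→Eg path; max flow = 5.
Certifying cut of size 5: {G→Eg, In→B, In→D, In→E, In→Eg}.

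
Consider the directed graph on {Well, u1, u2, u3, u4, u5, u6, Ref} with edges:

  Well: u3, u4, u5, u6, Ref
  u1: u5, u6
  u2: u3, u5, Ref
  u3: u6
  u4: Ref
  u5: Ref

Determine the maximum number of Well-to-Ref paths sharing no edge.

3

Assign every edge capacity 1; by Menger, the answer equals the max flow.
Path Well→Ref (+1); total 1.
Path Well→u4→Ref (+1); total 2.
Path Well→u5→Ref (+1); total 3.
No residual Well→Ref path; max flow = 3.
Certifying cut of size 3: {Well→Ref, Well→u4, Well→u5}.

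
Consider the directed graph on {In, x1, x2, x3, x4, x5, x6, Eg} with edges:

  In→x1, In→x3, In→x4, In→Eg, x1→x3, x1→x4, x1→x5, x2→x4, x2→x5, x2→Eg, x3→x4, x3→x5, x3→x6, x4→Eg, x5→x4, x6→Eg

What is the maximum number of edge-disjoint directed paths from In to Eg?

3

Assign every edge capacity 1; by Menger, the answer equals the max flow.
Path In→Eg (+1); total 1.
Path In→x4→Eg (+1); total 2.
Path In→x3→x6→Eg (+1); total 3.
No residual In→Eg path; max flow = 3.
Certifying cut of size 3: {In→Eg, x3→x6, x4→Eg}.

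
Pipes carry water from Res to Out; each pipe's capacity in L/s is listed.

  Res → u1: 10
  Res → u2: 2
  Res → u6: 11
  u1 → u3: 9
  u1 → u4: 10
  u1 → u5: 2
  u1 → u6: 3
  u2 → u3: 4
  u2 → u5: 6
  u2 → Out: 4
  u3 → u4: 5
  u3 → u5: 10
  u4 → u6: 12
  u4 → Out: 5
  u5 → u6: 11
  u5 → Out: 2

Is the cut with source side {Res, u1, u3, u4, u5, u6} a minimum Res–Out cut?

Given cut capacity: 2 + 5 + 2 = 9.
Augment Res→u2→Out: bottleneck 2, flow now 2.
Augment Res→u1→u4→Out: bottleneck 5, flow now 7.
Augment Res→u1→u5→Out: bottleneck 2, flow now 9.
No augmenting path remains; maximum flow = 9.
Cut capacity 9 equals the max flow, so it is a minimum cut.

Yes — it is a minimum cut (capacity 9).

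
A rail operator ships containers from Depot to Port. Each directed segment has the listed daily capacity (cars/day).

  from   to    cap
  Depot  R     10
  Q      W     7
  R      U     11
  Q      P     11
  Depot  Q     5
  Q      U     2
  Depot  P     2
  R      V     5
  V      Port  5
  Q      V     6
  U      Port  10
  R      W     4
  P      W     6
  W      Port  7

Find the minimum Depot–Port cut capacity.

17

Augment Depot→P→W→Port: bottleneck 2, flow now 2.
Augment Depot→Q→U→Port: bottleneck 2, flow now 4.
Augment Depot→Q→V→Port: bottleneck 3, flow now 7.
Augment Depot→R→U→Port: bottleneck 8, flow now 15.
Augment Depot→R→V→Port: bottleneck 2, flow now 17.
No augmenting path remains; maximum flow = 17.
By max-flow min-cut, the minimum cut capacity equals the max flow.
In the residual graph, reachable from Depot: {Depot}.
Min-cut edges: Depot→P (2), Depot→Q (5), Depot→R (10); capacity 2 + 5 + 10 = 17.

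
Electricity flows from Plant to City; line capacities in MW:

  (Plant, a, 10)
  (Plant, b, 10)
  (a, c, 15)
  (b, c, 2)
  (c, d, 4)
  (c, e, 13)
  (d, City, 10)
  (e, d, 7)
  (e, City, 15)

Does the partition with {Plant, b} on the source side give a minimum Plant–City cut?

Given cut capacity: 10 + 2 = 12.
Augment Plant→a→c→d→City: bottleneck 4, flow now 4.
Augment Plant→a→c→e→City: bottleneck 6, flow now 10.
Augment Plant→b→c→e→City: bottleneck 2, flow now 12.
No augmenting path remains; maximum flow = 12.
Cut capacity 12 equals the max flow, so it is a minimum cut.

Yes — it is a minimum cut (capacity 12).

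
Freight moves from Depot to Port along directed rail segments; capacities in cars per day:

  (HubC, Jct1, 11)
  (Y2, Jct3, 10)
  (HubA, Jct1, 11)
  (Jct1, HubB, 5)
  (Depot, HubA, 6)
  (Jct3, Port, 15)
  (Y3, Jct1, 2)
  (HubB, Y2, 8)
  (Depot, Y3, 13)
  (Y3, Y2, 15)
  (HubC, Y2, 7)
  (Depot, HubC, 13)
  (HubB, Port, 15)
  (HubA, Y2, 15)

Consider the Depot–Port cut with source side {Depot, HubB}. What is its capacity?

55

Edges leaving {Depot, HubB}: Depot→Y3 (13), Depot→HubC (13), Depot→HubA (6), HubB→Y2 (8), HubB→Port (15).
Cut capacity = 13 + 13 + 6 + 8 + 15 = 55.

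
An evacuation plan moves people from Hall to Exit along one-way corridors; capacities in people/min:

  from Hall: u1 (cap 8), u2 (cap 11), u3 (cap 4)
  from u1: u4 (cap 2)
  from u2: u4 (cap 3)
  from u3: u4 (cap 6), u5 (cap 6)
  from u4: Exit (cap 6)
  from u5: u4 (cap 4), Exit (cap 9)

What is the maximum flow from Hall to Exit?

9

Augment Hall→u1→u4→Exit: bottleneck 2, flow now 2.
Augment Hall→u2→u4→Exit: bottleneck 3, flow now 5.
Augment Hall→u3→u4→Exit: bottleneck 1, flow now 6.
Augment Hall→u3→u5→Exit: bottleneck 3, flow now 9.
No augmenting path remains; maximum flow = 9.
In the residual graph, reachable from Hall: {Hall, u1, u2}.
Min-cut edges: Hall→u3 (4), u1→u4 (2), u2→u4 (3); capacity 4 + 2 + 3 = 9.
This cut is saturated, so no flow can exceed 9.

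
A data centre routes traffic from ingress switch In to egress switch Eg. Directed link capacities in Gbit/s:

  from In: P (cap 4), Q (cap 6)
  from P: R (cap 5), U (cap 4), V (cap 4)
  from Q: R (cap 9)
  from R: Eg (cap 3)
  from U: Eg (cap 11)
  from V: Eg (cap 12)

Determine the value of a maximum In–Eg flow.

7

Augment In→P→R→Eg: bottleneck 3, flow now 3.
Augment In→P→U→Eg: bottleneck 1, flow now 4.
Augment In→Q→R→P→U→Eg: bottleneck 3, flow now 7. (uses reverse residual edge)
No augmenting path remains; maximum flow = 7.
In the residual graph, reachable from In: {In, Q, R}.
Min-cut edges: In→P (4), R→Eg (3); capacity 4 + 3 = 7.
This cut is saturated, so no flow can exceed 7.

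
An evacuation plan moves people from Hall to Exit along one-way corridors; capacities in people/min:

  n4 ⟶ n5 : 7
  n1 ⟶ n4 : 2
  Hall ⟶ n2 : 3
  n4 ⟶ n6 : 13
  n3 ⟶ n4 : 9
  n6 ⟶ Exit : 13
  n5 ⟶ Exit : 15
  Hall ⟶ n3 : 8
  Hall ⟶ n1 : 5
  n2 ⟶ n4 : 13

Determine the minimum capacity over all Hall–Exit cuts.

Augment Hall→n1→n4→n5→Exit: bottleneck 2, flow now 2.
Augment Hall→n2→n4→n5→Exit: bottleneck 3, flow now 5.
Augment Hall→n3→n4→n5→Exit: bottleneck 2, flow now 7.
Augment Hall→n3→n4→n6→Exit: bottleneck 6, flow now 13.
No augmenting path remains; maximum flow = 13.
By max-flow min-cut, the minimum cut capacity equals the max flow.
In the residual graph, reachable from Hall: {Hall, n1}.
Min-cut edges: Hall→n2 (3), Hall→n3 (8), n1→n4 (2); capacity 3 + 8 + 2 = 13.

13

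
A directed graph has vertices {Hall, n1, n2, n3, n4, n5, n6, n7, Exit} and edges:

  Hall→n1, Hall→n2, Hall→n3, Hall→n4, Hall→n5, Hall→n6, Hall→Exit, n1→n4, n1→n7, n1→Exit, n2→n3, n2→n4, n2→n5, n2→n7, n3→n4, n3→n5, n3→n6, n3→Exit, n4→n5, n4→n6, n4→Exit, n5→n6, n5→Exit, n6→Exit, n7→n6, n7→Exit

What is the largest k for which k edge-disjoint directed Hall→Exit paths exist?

7

Assign every edge capacity 1; by Menger, the answer equals the max flow.
Path Hall→Exit (+1); total 1.
Path Hall→n1→Exit (+1); total 2.
Path Hall→n3→Exit (+1); total 3.
Path Hall→n4→Exit (+1); total 4.
Path Hall→n5→Exit (+1); total 5.
Path Hall→n6→Exit (+1); total 6.
Path Hall→n2→n7→Exit (+1); total 7.
No residual Hall→Exit path; max flow = 7.
Certifying cut of size 7: {Hall→Exit, Hall→n1, Hall→n2, Hall→n3, Hall→n4, Hall→n5, Hall→n6}.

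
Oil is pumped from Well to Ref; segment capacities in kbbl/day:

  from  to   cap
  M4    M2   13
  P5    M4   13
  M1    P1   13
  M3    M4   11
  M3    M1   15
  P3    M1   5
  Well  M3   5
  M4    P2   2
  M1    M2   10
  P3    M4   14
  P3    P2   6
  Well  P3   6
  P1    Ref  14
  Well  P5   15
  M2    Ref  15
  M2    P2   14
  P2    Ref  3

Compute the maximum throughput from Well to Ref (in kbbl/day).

Augment Well→P3→P2→Ref: bottleneck 3, flow now 3.
Augment Well→P3→M1→M2→Ref: bottleneck 3, flow now 6.
Augment Well→P5→M4→M2→Ref: bottleneck 12, flow now 18.
Augment Well→M3→M1→P1→Ref: bottleneck 5, flow now 23.
Augment Well→P5→M4→M2→M1→P1→Ref: bottleneck 1, flow now 24. (uses reverse residual edge)
No augmenting path remains; maximum flow = 24.
In the residual graph, reachable from Well: {Well, P5}.
Min-cut edges: Well→P3 (6), Well→M3 (5), P5→M4 (13); capacity 6 + 5 + 13 = 24.
This cut is saturated, so no flow can exceed 24.

24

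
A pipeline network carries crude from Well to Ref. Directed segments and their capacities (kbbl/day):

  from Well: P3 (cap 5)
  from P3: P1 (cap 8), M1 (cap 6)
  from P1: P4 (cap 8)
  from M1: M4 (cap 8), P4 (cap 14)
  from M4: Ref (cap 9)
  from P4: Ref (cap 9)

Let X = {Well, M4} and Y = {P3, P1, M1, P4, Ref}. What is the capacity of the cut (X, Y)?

14

Edges leaving {Well, M4}: Well→P3 (5), M4→Ref (9).
Cut capacity = 5 + 9 = 14.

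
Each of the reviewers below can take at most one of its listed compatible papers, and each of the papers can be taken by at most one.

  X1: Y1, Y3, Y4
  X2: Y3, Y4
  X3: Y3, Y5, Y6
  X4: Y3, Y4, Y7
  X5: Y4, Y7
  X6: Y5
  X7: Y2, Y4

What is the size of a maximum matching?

7

Unit-capacity flow: source→left, listed edges, right→sink; max matching = max flow.
Augmenting path X1→Y1 (+1); matched 1.
Augmenting path X2→Y3 (+1); matched 2.
Augmenting path X3→Y5 (+1); matched 3.
Augmenting path X4→Y4 (+1); matched 4.
Augmenting path X5→Y7 (+1); matched 5.
Augmenting path X7→Y2 (+1); matched 6.
Augmenting path X6→Y5→X3→Y6 (+1); matched 7.
No augmenting path remains; maximum matching = 7.
König certificate: {X1, X2, X3, X4, X5, X6, X7} is a vertex cover of size 7 (every listed pair touches it), so no matching can be larger.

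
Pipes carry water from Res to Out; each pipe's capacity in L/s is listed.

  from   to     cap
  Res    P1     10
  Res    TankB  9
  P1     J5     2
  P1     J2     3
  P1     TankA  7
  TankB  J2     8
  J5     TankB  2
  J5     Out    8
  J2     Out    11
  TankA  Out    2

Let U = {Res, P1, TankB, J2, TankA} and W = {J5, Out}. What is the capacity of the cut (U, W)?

Edges leaving {Res, P1, TankB, J2, TankA}: P1→J5 (2), J2→Out (11), TankA→Out (2).
Cut capacity = 2 + 11 + 2 = 15.

15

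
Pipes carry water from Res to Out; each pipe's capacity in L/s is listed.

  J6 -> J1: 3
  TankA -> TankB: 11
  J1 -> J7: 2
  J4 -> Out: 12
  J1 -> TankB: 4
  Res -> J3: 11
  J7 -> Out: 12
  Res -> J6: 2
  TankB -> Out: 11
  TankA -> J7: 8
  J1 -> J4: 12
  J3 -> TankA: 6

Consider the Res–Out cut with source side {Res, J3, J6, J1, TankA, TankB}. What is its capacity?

Edges leaving {Res, J3, J6, J1, TankA, TankB}: J1→J4 (12), J1→J7 (2), TankA→J7 (8), TankB→Out (11).
Cut capacity = 12 + 2 + 8 + 11 = 33.

33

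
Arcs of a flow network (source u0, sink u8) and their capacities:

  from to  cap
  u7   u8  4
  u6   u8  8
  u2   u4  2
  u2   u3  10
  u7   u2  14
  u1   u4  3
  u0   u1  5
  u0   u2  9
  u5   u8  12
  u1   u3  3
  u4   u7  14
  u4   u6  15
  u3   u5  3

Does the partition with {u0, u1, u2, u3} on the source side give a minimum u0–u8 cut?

Given cut capacity: 3 + 2 + 3 = 8.
Augment u0→u1→u3→u5→u8: bottleneck 3, flow now 3.
Augment u0→u1→u4→u6→u8: bottleneck 2, flow now 5.
Augment u0→u2→u4→u6→u8: bottleneck 2, flow now 7.
Augment u0→u2→u3→u1→u4→u6→u8: bottleneck 1, flow now 8. (uses reverse residual edge)
No augmenting path remains; maximum flow = 8.
Cut capacity 8 equals the max flow, so it is a minimum cut.

Yes — it is a minimum cut (capacity 8).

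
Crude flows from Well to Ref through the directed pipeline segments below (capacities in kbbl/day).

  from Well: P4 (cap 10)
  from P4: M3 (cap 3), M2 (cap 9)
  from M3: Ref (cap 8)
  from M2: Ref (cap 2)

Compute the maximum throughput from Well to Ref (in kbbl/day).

5

Augment Well→P4→M3→Ref: bottleneck 3, flow now 3.
Augment Well→P4→M2→Ref: bottleneck 2, flow now 5.
No augmenting path remains; maximum flow = 5.
In the residual graph, reachable from Well: {Well, P4, M2}.
Min-cut edges: P4→M3 (3), M2→Ref (2); capacity 3 + 2 = 5.
This cut is saturated, so no flow can exceed 5.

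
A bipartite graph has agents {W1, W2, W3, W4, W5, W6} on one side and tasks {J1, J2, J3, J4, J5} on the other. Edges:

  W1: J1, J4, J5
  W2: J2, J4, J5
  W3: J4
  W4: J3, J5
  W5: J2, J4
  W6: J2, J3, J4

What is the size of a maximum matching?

5

Unit-capacity flow: source→left, listed edges, right→sink; max matching = max flow.
Augmenting path W1→J1 (+1); matched 1.
Augmenting path W2→J2 (+1); matched 2.
Augmenting path W3→J4 (+1); matched 3.
Augmenting path W4→J3 (+1); matched 4.
Augmenting path W5→J2→W2→J5 (+1); matched 5.
No augmenting path remains; maximum matching = 5.
König certificate: {W1, J2, J3, J4, J5} is a vertex cover of size 5 (every listed pair touches it), so no matching can be larger.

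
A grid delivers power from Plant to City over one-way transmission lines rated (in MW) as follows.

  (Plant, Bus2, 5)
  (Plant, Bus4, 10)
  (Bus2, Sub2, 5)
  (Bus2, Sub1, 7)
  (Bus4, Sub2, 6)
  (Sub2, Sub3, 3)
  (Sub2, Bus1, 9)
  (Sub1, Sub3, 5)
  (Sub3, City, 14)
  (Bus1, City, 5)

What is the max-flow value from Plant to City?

11

Augment Plant→Bus2→Sub2→Sub3→City: bottleneck 3, flow now 3.
Augment Plant→Bus2→Sub2→Bus1→City: bottleneck 2, flow now 5.
Augment Plant→Bus4→Sub2→Bus1→City: bottleneck 3, flow now 8.
Augment Plant→Bus4→Sub2→Bus2→Sub1→Sub3→City: bottleneck 3, flow now 11. (uses reverse residual edge)
No augmenting path remains; maximum flow = 11.
In the residual graph, reachable from Plant: {Plant, Bus4}.
Min-cut edges: Plant→Bus2 (5), Bus4→Sub2 (6); capacity 5 + 6 = 11.
This cut is saturated, so no flow can exceed 11.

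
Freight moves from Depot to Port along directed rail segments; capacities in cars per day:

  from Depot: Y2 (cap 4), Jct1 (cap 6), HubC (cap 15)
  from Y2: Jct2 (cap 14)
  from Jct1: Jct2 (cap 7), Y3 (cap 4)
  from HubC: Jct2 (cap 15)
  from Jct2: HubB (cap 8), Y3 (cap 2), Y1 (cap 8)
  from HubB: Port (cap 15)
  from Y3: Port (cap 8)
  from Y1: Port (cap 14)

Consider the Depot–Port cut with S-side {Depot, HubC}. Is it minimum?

Given cut capacity: 4 + 6 + 15 = 25.
Augment Depot→Jct1→Y3→Port: bottleneck 4, flow now 4.
Augment Depot→Y2→Jct2→HubB→Port: bottleneck 4, flow now 8.
Augment Depot→Jct1→Jct2→HubB→Port: bottleneck 2, flow now 10.
Augment Depot→HubC→Jct2→HubB→Port: bottleneck 2, flow now 12.
Augment Depot→HubC→Jct2→Y3→Port: bottleneck 2, flow now 14.
Augment Depot→HubC→Jct2→Y1→Port: bottleneck 8, flow now 22.
No augmenting path remains; maximum flow = 22.
In the residual graph, reachable from Depot: {Depot, Y2, Jct1, HubC, Jct2}.
Min-cut edges: Jct1→Y3 (4), Jct2→HubB (8), Jct2→Y3 (2), Jct2→Y1 (8); capacity 4 + 8 + 2 + 8 = 22.
Cut capacity 25 exceeds the max flow 22, so it is not minimum.

No — its capacity is 25, but the minimum cut has capacity 22.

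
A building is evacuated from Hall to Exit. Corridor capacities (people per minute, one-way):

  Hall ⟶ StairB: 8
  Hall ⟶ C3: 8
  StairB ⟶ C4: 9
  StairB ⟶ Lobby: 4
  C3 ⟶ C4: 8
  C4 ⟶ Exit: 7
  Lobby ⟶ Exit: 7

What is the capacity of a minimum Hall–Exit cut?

11

Augment Hall→StairB→C4→Exit: bottleneck 7, flow now 7.
Augment Hall→StairB→Lobby→Exit: bottleneck 1, flow now 8.
Augment Hall→C3→C4→StairB→Lobby→Exit: bottleneck 3, flow now 11. (uses reverse residual edge)
No augmenting path remains; maximum flow = 11.
By max-flow min-cut, the minimum cut capacity equals the max flow.
In the residual graph, reachable from Hall: {Hall, StairB, C3, C4}.
Min-cut edges: StairB→Lobby (4), C4→Exit (7); capacity 4 + 7 = 11.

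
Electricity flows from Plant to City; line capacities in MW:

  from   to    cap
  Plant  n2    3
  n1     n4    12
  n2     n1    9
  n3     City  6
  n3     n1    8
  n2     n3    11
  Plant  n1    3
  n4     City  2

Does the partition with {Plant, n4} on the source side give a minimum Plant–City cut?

No — its capacity is 8, but the minimum cut has capacity 5.

Given cut capacity: 3 + 3 + 2 = 8.
Augment Plant→n1→n4→City: bottleneck 2, flow now 2.
Augment Plant→n2→n3→City: bottleneck 3, flow now 5.
No augmenting path remains; maximum flow = 5.
In the residual graph, reachable from Plant: {Plant, n1, n4}.
Min-cut edges: Plant→n2 (3), n4→City (2); capacity 3 + 2 = 5.
Cut capacity 8 exceeds the max flow 5, so it is not minimum.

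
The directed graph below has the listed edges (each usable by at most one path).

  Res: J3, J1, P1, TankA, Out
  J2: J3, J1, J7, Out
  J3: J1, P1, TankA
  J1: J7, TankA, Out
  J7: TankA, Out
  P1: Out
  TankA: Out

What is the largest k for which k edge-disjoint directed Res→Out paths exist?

Assign every edge capacity 1; by Menger, the answer equals the max flow.
Path Res→Out (+1); total 1.
Path Res→J1→Out (+1); total 2.
Path Res→P1→Out (+1); total 3.
Path Res→TankA→Out (+1); total 4.
Path Res→J3→J1→J7→Out (+1); total 5.
No residual Res→Out path; max flow = 5.
Certifying cut of size 5: {Res→J1, Res→J3, Res→Out, Res→P1, Res→TankA}.

5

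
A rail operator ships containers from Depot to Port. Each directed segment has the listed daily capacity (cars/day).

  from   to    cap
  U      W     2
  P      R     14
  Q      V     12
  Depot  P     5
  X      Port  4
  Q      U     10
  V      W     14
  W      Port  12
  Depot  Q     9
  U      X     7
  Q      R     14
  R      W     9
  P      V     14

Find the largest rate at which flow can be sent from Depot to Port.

14

Augment Depot→P→R→W→Port: bottleneck 5, flow now 5.
Augment Depot→Q→R→W→Port: bottleneck 4, flow now 9.
Augment Depot→Q→U→W→Port: bottleneck 2, flow now 11.
Augment Depot→Q→U→X→Port: bottleneck 3, flow now 14.
No augmenting path remains; maximum flow = 14.
In the residual graph, reachable from Depot: {Depot}.
Min-cut edges: Depot→P (5), Depot→Q (9); capacity 5 + 9 = 14.
This cut is saturated, so no flow can exceed 14.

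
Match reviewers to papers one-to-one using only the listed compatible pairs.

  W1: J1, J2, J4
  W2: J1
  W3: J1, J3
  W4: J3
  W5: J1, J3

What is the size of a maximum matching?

3

Unit-capacity flow: source→left, listed edges, right→sink; max matching = max flow.
Augmenting path W1→J1 (+1); matched 1.
Augmenting path W3→J3 (+1); matched 2.
Augmenting path W2→J1→W1→J2 (+1); matched 3.
No augmenting path remains; maximum matching = 3.
König certificate: {W1, J1, J3} is a vertex cover of size 3 (every listed pair touches it), so no matching can be larger.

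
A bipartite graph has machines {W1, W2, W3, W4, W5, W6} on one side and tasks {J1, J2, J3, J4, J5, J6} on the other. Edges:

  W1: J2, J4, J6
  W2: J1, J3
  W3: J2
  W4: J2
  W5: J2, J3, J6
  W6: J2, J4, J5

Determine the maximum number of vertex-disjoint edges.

5

Unit-capacity flow: source→left, listed edges, right→sink; max matching = max flow.
Augmenting path W1→J2 (+1); matched 1.
Augmenting path W2→J1 (+1); matched 2.
Augmenting path W5→J3 (+1); matched 3.
Augmenting path W6→J4 (+1); matched 4.
Augmenting path W3→J2→W1→J6 (+1); matched 5.
No augmenting path remains; maximum matching = 5.
König certificate: {W1, W2, W5, W6, J2} is a vertex cover of size 5 (every listed pair touches it), so no matching can be larger.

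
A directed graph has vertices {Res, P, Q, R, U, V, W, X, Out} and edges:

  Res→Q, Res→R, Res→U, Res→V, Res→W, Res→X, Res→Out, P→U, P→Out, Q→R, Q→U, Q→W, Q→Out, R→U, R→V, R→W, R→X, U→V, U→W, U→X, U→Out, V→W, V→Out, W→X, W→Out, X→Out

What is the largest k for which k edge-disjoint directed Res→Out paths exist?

6

Assign every edge capacity 1; by Menger, the answer equals the max flow.
Path Res→Out (+1); total 1.
Path Res→Q→Out (+1); total 2.
Path Res→U→Out (+1); total 3.
Path Res→V→Out (+1); total 4.
Path Res→W→Out (+1); total 5.
Path Res→X→Out (+1); total 6.
No residual Res→Out path; max flow = 6.
Certifying cut of size 6: {Res→Out, Res→Q, U→Out, V→Out, W→Out, X→Out}.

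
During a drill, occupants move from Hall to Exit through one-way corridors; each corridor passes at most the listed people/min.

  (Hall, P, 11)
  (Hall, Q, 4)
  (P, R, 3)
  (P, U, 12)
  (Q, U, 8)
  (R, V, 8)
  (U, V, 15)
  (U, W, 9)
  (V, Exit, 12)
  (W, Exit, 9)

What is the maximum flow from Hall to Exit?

Augment Hall→P→R→V→Exit: bottleneck 3, flow now 3.
Augment Hall→P→U→V→Exit: bottleneck 8, flow now 11.
Augment Hall→Q→U→V→Exit: bottleneck 1, flow now 12.
Augment Hall→Q→U→W→Exit: bottleneck 3, flow now 15.
No augmenting path remains; maximum flow = 15.
In the residual graph, reachable from Hall: {Hall}.
Min-cut edges: Hall→P (11), Hall→Q (4); capacity 11 + 4 = 15.
This cut is saturated, so no flow can exceed 15.

15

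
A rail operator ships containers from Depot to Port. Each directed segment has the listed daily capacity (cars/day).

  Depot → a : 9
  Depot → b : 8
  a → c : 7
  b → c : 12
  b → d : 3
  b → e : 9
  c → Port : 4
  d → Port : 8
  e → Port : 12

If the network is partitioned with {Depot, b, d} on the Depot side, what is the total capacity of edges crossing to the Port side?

38

Edges leaving {Depot, b, d}: Depot→a (9), b→c (12), b→e (9), d→Port (8).
Cut capacity = 9 + 12 + 9 + 8 = 38.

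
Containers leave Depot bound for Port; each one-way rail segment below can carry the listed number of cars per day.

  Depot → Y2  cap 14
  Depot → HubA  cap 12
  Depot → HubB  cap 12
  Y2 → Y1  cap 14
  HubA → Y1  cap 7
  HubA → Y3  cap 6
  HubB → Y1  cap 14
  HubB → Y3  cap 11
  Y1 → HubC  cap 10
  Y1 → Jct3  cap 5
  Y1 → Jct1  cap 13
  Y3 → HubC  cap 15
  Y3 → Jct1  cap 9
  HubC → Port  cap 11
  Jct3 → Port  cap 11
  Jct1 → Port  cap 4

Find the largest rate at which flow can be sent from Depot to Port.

20

Augment Depot→Y2→Y1→HubC→Port: bottleneck 10, flow now 10.
Augment Depot→Y2→Y1→Jct3→Port: bottleneck 4, flow now 14.
Augment Depot→HubA→Y1→Jct3→Port: bottleneck 1, flow now 15.
Augment Depot→HubA→Y1→Jct1→Port: bottleneck 4, flow now 19.
Augment Depot→HubA→Y3→HubC→Port: bottleneck 1, flow now 20.
No augmenting path remains; maximum flow = 20.
In the residual graph, reachable from Depot: {Depot, Y2, HubA, HubB, Y1, Y3, HubC, Jct1}.
Min-cut edges: Y1→Jct3 (5), HubC→Port (11), Jct1→Port (4); capacity 5 + 11 + 4 = 20.
This cut is saturated, so no flow can exceed 20.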